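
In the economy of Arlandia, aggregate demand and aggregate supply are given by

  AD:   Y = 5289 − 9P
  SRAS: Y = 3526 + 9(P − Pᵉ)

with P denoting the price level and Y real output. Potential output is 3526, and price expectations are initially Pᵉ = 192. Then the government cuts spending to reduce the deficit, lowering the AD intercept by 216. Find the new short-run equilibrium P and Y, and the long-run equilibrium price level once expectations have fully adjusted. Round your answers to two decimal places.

AD shifts left: new AD is Y = 5073 − 9P. With Pᵉ = 192, SRAS is Y = 1798 + 9P.
Short run: 5073 − 9P = 1798 + 9P gives 3275 = 18P, so P = 181.94 and Y = 5073 − 9P = 3435.50.
Y = 3435.50 is below potential 3526; expectations adjust and SRAS shifts right until Y = 3526.
Long run: on the new AD curve, 3526 = 5073 − 9P gives P = 171.89.

Short run: P = 181.94, Y = 3435.50. Long run: P = 171.89.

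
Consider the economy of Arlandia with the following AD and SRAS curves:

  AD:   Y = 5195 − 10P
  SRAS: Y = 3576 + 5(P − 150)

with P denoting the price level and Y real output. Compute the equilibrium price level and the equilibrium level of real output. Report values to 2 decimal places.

P = 157.93, Y = 3615.67

Write SRAS as Y = 3576 + 5P − 750 = 2826 + 5P.
Set AD = SRAS: 5195 − 10P = 2826 + 5P, so 2369 = 15P and P = 157.93.
Substituting into AD, Y = 5195 − 10P = 3615.67.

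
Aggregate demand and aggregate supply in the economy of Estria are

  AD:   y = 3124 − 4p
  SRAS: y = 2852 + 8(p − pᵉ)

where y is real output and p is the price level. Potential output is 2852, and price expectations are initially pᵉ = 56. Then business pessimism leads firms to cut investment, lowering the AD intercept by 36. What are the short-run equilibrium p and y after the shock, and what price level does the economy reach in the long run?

AD shifts left: new AD is y = 3088 − 4p. With pᵉ = 56, SRAS is y = 2404 + 8p.
Short run: 3088 − 4p = 2404 + 8p gives 684 = 12p, so p = 57 and y = 3088 − 4·57 = 2860.
y = 2860 is above potential 2852; expectations adjust and SRAS shifts left until y = 2852.
Long run: on the new AD curve, 2852 = 3088 − 4p gives p = 59.

Short run: p = 57, y = 2860. Long run: p = 59.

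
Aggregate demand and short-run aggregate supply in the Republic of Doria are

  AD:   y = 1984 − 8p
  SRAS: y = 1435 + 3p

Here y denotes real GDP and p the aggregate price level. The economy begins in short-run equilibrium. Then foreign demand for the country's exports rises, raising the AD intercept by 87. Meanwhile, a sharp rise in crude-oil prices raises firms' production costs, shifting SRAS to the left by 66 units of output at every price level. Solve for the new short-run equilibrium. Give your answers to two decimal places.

After both shocks: AD is y = 2071 − 8p and SRAS is y = 1369 + 3p.
Setting them equal: 702 = 11p, so p = 63.82.
Substituting into AD, y = 1560.45.

p = 63.82, y = 1560.45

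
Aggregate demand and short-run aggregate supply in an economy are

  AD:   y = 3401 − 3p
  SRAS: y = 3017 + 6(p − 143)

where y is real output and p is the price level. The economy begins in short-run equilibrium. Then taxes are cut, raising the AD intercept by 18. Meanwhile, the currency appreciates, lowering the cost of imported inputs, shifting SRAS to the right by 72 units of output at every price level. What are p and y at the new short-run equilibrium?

p = 132, y = 3023

After both shocks: AD is y = 3419 − 3p and SRAS is y = 2231 + 6p.
Setting them equal: 1188 = 9p, so p = 132.
y = 3419 − 3·132 = 3023.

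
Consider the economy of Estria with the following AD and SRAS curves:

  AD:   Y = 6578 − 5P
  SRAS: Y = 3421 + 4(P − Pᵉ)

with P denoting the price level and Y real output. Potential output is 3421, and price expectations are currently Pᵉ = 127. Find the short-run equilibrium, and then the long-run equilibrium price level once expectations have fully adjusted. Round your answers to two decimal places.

Short run: with Pᵉ = 127, SRAS is Y = 2913 + 4P. Setting AD = SRAS gives 3665 = 9P, so P = 407.22 and Y = 6578 − 5P = 4541.89.
Output 4541.89 is above potential 3421, so over time expected prices rise and SRAS shifts left until Y returns to 3421.
Long run: Y = 3421 on the AD curve gives 3421 = 6578 − 5P, so P = 631.40.

Short run: P = 407.22, Y = 4541.89. Long run: P = 631.40.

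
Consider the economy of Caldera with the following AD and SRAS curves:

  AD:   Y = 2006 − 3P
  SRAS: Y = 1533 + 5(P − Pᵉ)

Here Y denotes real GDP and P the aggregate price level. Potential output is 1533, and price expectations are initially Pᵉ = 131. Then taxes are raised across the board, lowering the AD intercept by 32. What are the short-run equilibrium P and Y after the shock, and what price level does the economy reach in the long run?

AD shifts left: new AD is Y = 1974 − 3P. With Pᵉ = 131, SRAS is Y = 878 + 5P.
Short run: 1974 − 3P = 878 + 5P gives 1096 = 8P, so P = 137 and Y = 1974 − 3·137 = 1563.
Y = 1563 is above potential 1533; expectations adjust and SRAS shifts left until Y = 1533.
Long run: on the new AD curve, 1533 = 1974 − 3P gives P = 147.

Short run: P = 137, Y = 1563. Long run: P = 147.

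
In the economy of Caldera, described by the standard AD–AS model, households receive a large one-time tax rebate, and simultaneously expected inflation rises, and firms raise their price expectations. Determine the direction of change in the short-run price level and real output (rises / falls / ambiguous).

The first event is a positive demand shock: AD shifts right, which by itself pushes P up and Y up.
The second is an adverse supply shock: SRAS shifts left, which by itself pushes P up and Y down.
Both shocks push P up, so P rises. The two shocks push Y in opposite directions, so the effect on Y is ambiguous.

Price level: rises; output: ambiguous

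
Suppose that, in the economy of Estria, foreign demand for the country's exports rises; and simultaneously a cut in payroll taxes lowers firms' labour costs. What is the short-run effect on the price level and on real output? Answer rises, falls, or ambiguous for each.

Price level: ambiguous; output: rises

The first event is a positive demand shock: AD shifts right, which by itself pushes P up and Y up.
The second is a favourable supply shock: SRAS shifts right, which by itself pushes P down and Y up.
The two shocks push P in opposite directions, so the effect on P is ambiguous. Both shocks push Y up, so Y rises.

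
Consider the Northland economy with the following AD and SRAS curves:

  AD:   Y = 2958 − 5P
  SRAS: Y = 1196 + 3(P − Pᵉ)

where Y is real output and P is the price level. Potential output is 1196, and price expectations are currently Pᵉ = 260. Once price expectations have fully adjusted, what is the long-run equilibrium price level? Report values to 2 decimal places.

Long-run P = 352.40

Short run: with Pᵉ = 260, SRAS is Y = 416 + 3P. Setting AD = SRAS gives 2542 = 8P, so P = 317.75 and Y = 2958 − 5P = 1369.25.
Output 1369.25 is above potential 1196, so over time expected prices rise and SRAS shifts left until Y returns to 1196.
Long run: Y = 1196 on the AD curve gives 1196 = 2958 − 5P, so P = 352.40.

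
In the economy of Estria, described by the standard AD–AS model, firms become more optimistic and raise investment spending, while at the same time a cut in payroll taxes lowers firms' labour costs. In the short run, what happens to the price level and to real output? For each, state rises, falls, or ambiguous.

The first event is a positive demand shock: AD shifts right, which by itself pushes P up and Y up.
The second is a favourable supply shock: SRAS shifts right, which by itself pushes P down and Y up.
The two shocks push P in opposite directions, so the effect on P is ambiguous. Both shocks push Y up, so Y rises.

Price level: ambiguous; output: rises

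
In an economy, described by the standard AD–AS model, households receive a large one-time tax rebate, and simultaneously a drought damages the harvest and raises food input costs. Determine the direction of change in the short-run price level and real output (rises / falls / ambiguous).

The first event is a positive demand shock: AD shifts right, which by itself pushes P up and Y up.
The second is an adverse supply shock: SRAS shifts left, which by itself pushes P up and Y down.
Both shocks push P up, so P rises. The two shocks push Y in opposite directions, so the effect on Y is ambiguous.

Price level: rises; output: ambiguous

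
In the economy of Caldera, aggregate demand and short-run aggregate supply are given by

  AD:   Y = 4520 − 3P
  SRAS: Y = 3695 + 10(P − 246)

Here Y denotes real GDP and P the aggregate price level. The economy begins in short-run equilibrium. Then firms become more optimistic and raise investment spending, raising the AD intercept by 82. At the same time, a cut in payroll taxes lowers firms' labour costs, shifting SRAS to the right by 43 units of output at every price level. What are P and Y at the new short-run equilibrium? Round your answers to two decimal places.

After both shocks: AD is Y = 4602 − 3P and SRAS is Y = 1278 + 10P.
Setting them equal: 3324 = 13P, so P = 255.69.
Substituting into AD, Y = 3834.92.

P = 255.69, Y = 3834.92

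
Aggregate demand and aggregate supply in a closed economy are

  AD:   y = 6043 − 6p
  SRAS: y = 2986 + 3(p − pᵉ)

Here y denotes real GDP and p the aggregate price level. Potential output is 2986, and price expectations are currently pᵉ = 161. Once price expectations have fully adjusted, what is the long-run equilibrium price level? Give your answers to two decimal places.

Long-run p = 509.50

Short run: with pᵉ = 161, SRAS is y = 2503 + 3p. Setting AD = SRAS gives 3540 = 9p, so p = 393.33 and y = 6043 − 6p = 3683.00.
Output 3683.00 is above potential 2986, so over time expected prices rise and SRAS shifts left until y returns to 2986.
Long run: y = 2986 on the AD curve gives 2986 = 6043 − 6p, so p = 509.50.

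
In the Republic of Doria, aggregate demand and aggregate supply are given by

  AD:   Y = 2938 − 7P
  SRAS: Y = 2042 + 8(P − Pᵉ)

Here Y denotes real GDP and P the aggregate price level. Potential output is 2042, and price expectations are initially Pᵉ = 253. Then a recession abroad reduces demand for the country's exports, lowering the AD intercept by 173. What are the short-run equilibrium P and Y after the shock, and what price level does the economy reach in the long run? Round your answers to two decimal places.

Short run: P = 183.13, Y = 1483.07. Long run: P = 103.29.

AD shifts left: new AD is Y = 2765 − 7P. With Pᵉ = 253, SRAS is Y = 18 + 8P.
Short run: 2765 − 7P = 18 + 8P gives 2747 = 15P, so P = 183.13 and Y = 2765 − 7P = 1483.07.
Y = 1483.07 is below potential 2042; expectations adjust and SRAS shifts right until Y = 2042.
Long run: on the new AD curve, 2042 = 2765 − 7P gives P = 103.29.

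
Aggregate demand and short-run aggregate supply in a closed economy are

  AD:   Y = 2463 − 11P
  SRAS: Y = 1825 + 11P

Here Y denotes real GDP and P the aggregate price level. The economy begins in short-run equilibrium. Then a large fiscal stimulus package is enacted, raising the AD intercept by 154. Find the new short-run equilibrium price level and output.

This is a positive demand shock: AD shifts right.
New AD: Y = 2617 − 11P.
Set AD = SRAS: 2617 − 11P = 1825 + 11P, so 792 = 22P and P = 36.
Y = 2617 − 11·36 = 2221.

P = 36, Y = 2221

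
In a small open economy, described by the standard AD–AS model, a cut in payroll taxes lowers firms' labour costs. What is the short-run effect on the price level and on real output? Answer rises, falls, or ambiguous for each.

This is a favourable supply shock: SRAS shifts right.
Moving along the downward-sloping AD curve, P falls and Y rises.

Price level: falls; output: rises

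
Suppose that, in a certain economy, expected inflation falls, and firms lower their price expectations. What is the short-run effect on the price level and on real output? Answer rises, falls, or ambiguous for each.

Price level: falls; output: rises

This is a favourable supply shock: SRAS shifts right.
Moving along the downward-sloping AD curve, P falls and Y rises.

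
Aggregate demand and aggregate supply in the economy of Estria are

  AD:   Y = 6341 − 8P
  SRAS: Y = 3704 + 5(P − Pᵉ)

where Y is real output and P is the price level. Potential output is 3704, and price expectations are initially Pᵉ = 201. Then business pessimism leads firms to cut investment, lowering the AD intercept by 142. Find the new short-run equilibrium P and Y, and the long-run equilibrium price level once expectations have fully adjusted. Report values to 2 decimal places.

Short run: P = 269.23, Y = 4045.15. Long run: P = 311.88.

AD shifts left: new AD is Y = 6199 − 8P. With Pᵉ = 201, SRAS is Y = 2699 + 5P.
Short run: 6199 − 8P = 2699 + 5P gives 3500 = 13P, so P = 269.23 and Y = 6199 − 8P = 4045.15.
Y = 4045.15 is above potential 3704; expectations adjust and SRAS shifts left until Y = 3704.
Long run: on the new AD curve, 3704 = 6199 − 8P gives P = 311.88.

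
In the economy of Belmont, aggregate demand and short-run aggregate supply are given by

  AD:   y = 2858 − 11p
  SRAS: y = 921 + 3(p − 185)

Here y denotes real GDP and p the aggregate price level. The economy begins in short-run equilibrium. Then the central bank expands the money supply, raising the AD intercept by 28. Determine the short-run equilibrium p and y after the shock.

p = 180, y = 906

This is a positive demand shock: AD shifts right.
New AD: y = 2886 − 11p.
SRAS can be written y = 366 + 3p.
Set AD = SRAS: 2886 − 11p = 366 + 3p, so 2520 = 14p and p = 180.
y = 2886 − 11·180 = 906.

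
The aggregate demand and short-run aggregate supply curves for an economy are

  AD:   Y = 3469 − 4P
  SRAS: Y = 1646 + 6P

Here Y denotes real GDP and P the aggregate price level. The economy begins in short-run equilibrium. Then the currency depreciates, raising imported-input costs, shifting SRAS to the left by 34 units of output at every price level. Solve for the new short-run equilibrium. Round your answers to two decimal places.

This is a negative supply shock: SRAS shifts left.
New SRAS: Y = 1612 + 6P.
Set AD = SRAS: 3469 − 4P = 1612 + 6P, so 1857 = 10P and P = 185.70.
Substituting into AD, Y = 2726.20.

P = 185.70, Y = 2726.20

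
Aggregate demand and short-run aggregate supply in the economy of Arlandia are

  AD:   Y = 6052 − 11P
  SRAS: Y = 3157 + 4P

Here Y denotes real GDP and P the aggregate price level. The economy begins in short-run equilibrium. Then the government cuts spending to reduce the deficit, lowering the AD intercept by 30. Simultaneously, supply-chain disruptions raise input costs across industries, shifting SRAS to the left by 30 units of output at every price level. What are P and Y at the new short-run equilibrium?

P = 193, Y = 3899

After both shocks: AD is Y = 6022 − 11P and SRAS is Y = 3127 + 4P.
Setting them equal: 2895 = 15P, so P = 193.
Y = 6022 − 11·193 = 3899.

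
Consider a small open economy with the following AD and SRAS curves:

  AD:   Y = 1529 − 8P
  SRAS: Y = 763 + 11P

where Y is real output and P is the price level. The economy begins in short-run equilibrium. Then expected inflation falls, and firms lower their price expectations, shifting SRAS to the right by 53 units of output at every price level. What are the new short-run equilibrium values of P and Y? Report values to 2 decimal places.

P = 37.53, Y = 1228.79

This is a positive supply shock: SRAS shifts right.
New SRAS: Y = 816 + 11P.
Set AD = SRAS: 1529 − 8P = 816 + 11P, so 713 = 19P and P = 37.53.
Substituting into AD, Y = 1228.79.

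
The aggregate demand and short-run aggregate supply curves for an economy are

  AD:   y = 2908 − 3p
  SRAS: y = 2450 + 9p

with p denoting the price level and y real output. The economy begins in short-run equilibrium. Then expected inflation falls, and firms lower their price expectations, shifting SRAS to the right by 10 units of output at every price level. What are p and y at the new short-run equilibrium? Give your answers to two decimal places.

This is a positive supply shock: SRAS shifts right.
New SRAS: y = 2460 + 9p.
Set AD = SRAS: 2908 − 3p = 2460 + 9p, so 448 = 12p and p = 37.33.
Substituting into AD, y = 2796.00.

p = 37.33, y = 2796.00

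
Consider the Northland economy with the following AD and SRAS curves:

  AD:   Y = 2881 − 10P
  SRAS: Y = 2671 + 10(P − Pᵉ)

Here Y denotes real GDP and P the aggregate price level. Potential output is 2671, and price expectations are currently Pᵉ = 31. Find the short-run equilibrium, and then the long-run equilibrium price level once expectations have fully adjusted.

Short run: P = 26, Y = 2621. Long run: P = 21.

Short run: with Pᵉ = 31, SRAS is Y = 2361 + 10P. Setting AD = SRAS gives 520 = 20P, so P = 26 and Y = 2881 − 10·26 = 2621.
Output 2621 is below potential 2671, so over time expected prices fall and SRAS shifts right until Y returns to 2671.
Long run: Y = 2671 on the AD curve gives 2671 = 2881 − 10P, so P = 21.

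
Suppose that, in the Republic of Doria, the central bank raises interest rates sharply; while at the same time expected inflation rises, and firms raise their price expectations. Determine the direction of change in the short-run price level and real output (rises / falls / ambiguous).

Price level: ambiguous; output: falls

The first event is a negative demand shock: AD shifts left, which by itself pushes P down and Y down.
The second is an adverse supply shock: SRAS shifts left, which by itself pushes P up and Y down.
The two shocks push P in opposite directions, so the effect on P is ambiguous. Both shocks push Y down, so Y falls.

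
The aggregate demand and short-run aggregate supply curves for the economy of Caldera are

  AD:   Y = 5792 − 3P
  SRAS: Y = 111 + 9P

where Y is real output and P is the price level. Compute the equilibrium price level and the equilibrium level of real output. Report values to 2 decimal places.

P = 473.42, Y = 4371.75

Set AD = SRAS: 5792 − 3P = 111 + 9P, so 5681 = 12P and P = 473.42.
Substituting into AD, Y = 5792 − 3P = 4371.75.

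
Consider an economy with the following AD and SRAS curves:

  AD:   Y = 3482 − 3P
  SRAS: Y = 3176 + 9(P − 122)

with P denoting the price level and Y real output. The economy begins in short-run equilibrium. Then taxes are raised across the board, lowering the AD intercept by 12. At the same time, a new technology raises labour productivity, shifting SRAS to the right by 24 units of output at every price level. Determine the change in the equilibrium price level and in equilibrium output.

ΔP = -3, ΔY = -3

After both shocks: AD is Y = 3470 − 3P and SRAS is Y = 2102 + 9P.
Setting them equal: 1368 = 12P, so P = 114.
Y = 3470 − 3·114 = 3128.
Initially P = 117, Y = 3131, so ΔP = -3 and ΔY = -3.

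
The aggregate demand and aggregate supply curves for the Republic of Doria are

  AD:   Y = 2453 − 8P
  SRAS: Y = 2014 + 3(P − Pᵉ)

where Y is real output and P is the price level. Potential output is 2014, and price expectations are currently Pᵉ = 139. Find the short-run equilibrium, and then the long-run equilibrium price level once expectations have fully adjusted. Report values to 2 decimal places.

Short run: P = 77.82, Y = 1830.45. Long run: P = 54.88.

Short run: with Pᵉ = 139, SRAS is Y = 1597 + 3P. Setting AD = SRAS gives 856 = 11P, so P = 77.82 and Y = 2453 − 8P = 1830.45.
Output 1830.45 is below potential 2014, so over time expected prices fall and SRAS shifts right until Y returns to 2014.
Long run: Y = 2014 on the AD curve gives 2014 = 2453 − 8P, so P = 54.88.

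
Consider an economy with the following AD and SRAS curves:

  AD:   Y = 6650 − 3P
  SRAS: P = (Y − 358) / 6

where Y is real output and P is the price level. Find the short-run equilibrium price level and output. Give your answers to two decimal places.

Rearrange SRAS to Y = 358 + 6P.
Set AD = SRAS: 6650 − 3P = 358 + 6P, so 6292 = 9P and P = 699.11.
Substituting into AD, Y = 6650 − 3P = 4552.67.

P = 699.11, Y = 4552.67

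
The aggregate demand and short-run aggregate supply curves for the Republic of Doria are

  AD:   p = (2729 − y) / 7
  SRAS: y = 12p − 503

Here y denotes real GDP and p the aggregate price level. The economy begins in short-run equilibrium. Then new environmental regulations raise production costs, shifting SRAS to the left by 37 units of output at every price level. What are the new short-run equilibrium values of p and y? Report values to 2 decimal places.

p = 172.05, y = 1524.63

This is a negative supply shock: SRAS shifts left.
New SRAS: y = 12p − 540.
Set AD = SRAS: 2729 − 7p = 12p − 540, so 3269 = 19p and p = 172.05.
Substituting into AD, y = 1524.63.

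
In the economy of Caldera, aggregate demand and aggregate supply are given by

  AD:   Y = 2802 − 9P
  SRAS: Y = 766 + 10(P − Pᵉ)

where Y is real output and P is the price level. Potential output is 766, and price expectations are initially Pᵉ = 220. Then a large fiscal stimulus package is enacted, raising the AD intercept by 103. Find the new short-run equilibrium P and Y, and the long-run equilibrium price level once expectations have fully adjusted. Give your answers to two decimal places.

AD shifts right: new AD is Y = 2905 − 9P. With Pᵉ = 220, SRAS is Y = 10P − 1434.
Short run: 2905 − 9P = 10P − 1434 gives 4339 = 19P, so P = 228.37 and Y = 2905 − 9P = 849.68.
Y = 849.68 is above potential 766; expectations adjust and SRAS shifts left until Y = 766.
Long run: on the new AD curve, 766 = 2905 − 9P gives P = 237.67.

Short run: P = 228.37, Y = 849.68. Long run: P = 237.67.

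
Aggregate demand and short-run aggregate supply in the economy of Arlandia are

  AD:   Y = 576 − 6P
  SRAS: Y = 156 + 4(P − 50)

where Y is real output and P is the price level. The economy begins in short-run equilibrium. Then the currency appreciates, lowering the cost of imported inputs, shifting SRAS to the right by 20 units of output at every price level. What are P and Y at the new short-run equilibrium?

This is a positive supply shock: SRAS shifts right.
New SRAS: Y = 4P − 24.
Set AD = SRAS: 576 − 6P = 4P − 24, so 600 = 10P and P = 60.
Y = 576 − 6·60 = 216.

P = 60, Y = 216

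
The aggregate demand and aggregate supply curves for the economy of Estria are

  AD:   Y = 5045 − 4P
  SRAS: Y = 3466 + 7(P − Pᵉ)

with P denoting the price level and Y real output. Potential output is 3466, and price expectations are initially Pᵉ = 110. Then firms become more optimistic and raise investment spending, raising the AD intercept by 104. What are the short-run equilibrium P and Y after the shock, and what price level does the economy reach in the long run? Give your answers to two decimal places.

AD shifts right: new AD is Y = 5149 − 4P. With Pᵉ = 110, SRAS is Y = 2696 + 7P.
Short run: 5149 − 4P = 2696 + 7P gives 2453 = 11P, so P = 223.00 and Y = 5149 − 4P = 4257.00.
Y = 4257.00 is above potential 3466; expectations adjust and SRAS shifts left until Y = 3466.
Long run: on the new AD curve, 3466 = 5149 − 4P gives P = 420.75.

Short run: P = 223.00, Y = 4257.00. Long run: P = 420.75.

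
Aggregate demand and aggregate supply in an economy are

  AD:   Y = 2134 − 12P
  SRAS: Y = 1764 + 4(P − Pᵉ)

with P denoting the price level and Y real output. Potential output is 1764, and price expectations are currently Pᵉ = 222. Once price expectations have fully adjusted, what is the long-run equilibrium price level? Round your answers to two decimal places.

Short run: with Pᵉ = 222, SRAS is Y = 876 + 4P. Setting AD = SRAS gives 1258 = 16P, so P = 78.63 and Y = 2134 − 12P = 1190.50.
Output 1190.50 is below potential 1764, so over time expected prices fall and SRAS shifts right until Y returns to 1764.
Long run: Y = 1764 on the AD curve gives 1764 = 2134 − 12P, so P = 30.83.

Long-run P = 30.83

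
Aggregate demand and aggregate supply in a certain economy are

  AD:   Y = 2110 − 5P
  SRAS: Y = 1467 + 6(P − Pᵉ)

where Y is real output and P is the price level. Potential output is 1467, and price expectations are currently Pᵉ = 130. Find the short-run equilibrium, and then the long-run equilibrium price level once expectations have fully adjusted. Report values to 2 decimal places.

Short run: with Pᵉ = 130, SRAS is Y = 687 + 6P. Setting AD = SRAS gives 1423 = 11P, so P = 129.36 and Y = 2110 − 5P = 1463.18.
Output 1463.18 is below potential 1467, so over time expected prices fall and SRAS shifts right until Y returns to 1467.
Long run: Y = 1467 on the AD curve gives 1467 = 2110 − 5P, so P = 128.60.

Short run: P = 129.36, Y = 1463.18. Long run: P = 128.60.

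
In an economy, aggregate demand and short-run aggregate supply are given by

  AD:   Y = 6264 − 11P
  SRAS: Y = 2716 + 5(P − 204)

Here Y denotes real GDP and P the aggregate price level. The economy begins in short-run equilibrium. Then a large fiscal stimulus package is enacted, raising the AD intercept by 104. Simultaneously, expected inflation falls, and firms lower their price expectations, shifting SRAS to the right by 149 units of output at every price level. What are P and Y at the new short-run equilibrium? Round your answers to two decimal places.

After both shocks: AD is Y = 6368 − 11P and SRAS is Y = 1845 + 5P.
Setting them equal: 4523 = 16P, so P = 282.69.
Substituting into AD, Y = 3258.44.

P = 282.69, Y = 3258.44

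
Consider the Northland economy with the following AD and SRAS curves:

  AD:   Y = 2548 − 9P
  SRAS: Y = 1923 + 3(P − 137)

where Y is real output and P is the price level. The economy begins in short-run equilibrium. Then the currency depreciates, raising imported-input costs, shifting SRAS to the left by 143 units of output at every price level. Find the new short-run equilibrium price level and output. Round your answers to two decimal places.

P = 98.25, Y = 1663.75

This is a negative supply shock: SRAS shifts left.
New SRAS: Y = 1369 + 3P.
Set AD = SRAS: 2548 − 9P = 1369 + 3P, so 1179 = 12P and P = 98.25.
Substituting into AD, Y = 1663.75.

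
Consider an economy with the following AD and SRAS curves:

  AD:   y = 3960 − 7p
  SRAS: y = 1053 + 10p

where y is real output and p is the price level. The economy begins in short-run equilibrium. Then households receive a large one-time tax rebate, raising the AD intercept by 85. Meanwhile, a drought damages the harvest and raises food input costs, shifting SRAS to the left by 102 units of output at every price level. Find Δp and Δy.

Δp = +11, Δy = +8

After both shocks: AD is y = 4045 − 7p and SRAS is y = 951 + 10p.
Setting them equal: 3094 = 17p, so p = 182.
y = 4045 − 7·182 = 2771.
Initially p = 171, y = 2763, so Δp = +11 and Δy = +8.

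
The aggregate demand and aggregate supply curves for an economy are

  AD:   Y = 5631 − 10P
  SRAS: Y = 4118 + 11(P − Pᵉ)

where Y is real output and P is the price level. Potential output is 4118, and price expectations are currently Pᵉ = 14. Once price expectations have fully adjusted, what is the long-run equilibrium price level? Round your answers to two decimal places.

Long-run P = 151.30

Short run: with Pᵉ = 14, SRAS is Y = 3964 + 11P. Setting AD = SRAS gives 1667 = 21P, so P = 79.38 and Y = 5631 − 10P = 4837.19.
Output 4837.19 is above potential 4118, so over time expected prices rise and SRAS shifts left until Y returns to 4118.
Long run: Y = 4118 on the AD curve gives 4118 = 5631 − 10P, so P = 151.30.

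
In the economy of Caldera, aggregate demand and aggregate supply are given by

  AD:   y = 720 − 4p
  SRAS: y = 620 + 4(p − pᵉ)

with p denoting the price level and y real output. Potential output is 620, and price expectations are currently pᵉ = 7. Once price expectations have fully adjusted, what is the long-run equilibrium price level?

Long-run p = 25

Short run: with pᵉ = 7, SRAS is y = 592 + 4p. Setting AD = SRAS gives 128 = 8p, so p = 16 and y = 720 − 4·16 = 656.
Output 656 is above potential 620, so over time expected prices rise and SRAS shifts left until y returns to 620.
Long run: y = 620 on the AD curve gives 620 = 720 − 4p, so p = 25.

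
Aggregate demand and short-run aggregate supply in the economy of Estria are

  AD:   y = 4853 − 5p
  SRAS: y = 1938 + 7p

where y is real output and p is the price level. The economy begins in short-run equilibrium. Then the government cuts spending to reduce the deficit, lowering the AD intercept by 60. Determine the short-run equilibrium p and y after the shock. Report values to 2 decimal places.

p = 237.92, y = 3603.42

This is a negative demand shock: AD shifts left.
New AD: y = 4793 − 5p.
Set AD = SRAS: 4793 − 5p = 1938 + 7p, so 2855 = 12p and p = 237.92.
Substituting into AD, y = 3603.42.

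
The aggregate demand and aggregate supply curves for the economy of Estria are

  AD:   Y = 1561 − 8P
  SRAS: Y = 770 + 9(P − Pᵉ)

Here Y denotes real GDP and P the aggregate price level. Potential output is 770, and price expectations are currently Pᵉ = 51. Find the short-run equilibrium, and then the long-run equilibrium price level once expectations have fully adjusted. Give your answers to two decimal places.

Short run: with Pᵉ = 51, SRAS is Y = 311 + 9P. Setting AD = SRAS gives 1250 = 17P, so P = 73.53 and Y = 1561 − 8P = 972.76.
Output 972.76 is above potential 770, so over time expected prices rise and SRAS shifts left until Y returns to 770.
Long run: Y = 770 on the AD curve gives 770 = 1561 − 8P, so P = 98.88.

Short run: P = 73.53, Y = 972.76. Long run: P = 98.88.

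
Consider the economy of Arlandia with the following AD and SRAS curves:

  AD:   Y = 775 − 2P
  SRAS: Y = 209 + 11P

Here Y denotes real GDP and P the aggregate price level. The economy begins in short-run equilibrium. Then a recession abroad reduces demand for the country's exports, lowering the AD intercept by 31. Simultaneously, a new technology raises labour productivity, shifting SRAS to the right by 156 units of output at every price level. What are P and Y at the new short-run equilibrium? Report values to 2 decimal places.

After both shocks: AD is Y = 744 − 2P and SRAS is Y = 365 + 11P.
Setting them equal: 379 = 13P, so P = 29.15.
Substituting into AD, Y = 685.69.

P = 29.15, Y = 685.69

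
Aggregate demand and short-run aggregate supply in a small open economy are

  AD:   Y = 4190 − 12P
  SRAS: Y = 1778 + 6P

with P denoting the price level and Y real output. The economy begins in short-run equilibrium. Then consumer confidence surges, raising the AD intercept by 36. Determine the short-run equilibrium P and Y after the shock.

This is a positive demand shock: AD shifts right.
New AD: Y = 4226 − 12P.
Set AD = SRAS: 4226 − 12P = 1778 + 6P, so 2448 = 18P and P = 136.
Y = 4226 − 12·136 = 2594.

P = 136, Y = 2594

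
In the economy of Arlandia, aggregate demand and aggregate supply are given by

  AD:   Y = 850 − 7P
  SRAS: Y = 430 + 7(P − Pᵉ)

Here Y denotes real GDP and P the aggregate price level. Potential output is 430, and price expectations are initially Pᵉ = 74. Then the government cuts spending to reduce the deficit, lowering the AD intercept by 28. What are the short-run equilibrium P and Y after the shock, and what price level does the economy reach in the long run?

Short run: P = 65, Y = 367. Long run: P = 56.

AD shifts left: new AD is Y = 822 − 7P. With Pᵉ = 74, SRAS is Y = 7P − 88.
Short run: 822 − 7P = 7P − 88 gives 910 = 14P, so P = 65 and Y = 822 − 7·65 = 367.
Y = 367 is below potential 430; expectations adjust and SRAS shifts right until Y = 430.
Long run: on the new AD curve, 430 = 822 − 7P gives P = 56.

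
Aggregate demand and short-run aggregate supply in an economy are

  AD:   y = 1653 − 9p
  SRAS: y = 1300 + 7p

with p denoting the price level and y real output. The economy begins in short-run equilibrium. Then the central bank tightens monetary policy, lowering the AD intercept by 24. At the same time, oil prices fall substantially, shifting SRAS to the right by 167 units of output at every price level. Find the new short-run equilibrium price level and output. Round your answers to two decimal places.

p = 10.13, y = 1537.88

After both shocks: AD is y = 1629 − 9p and SRAS is y = 1467 + 7p.
Setting them equal: 162 = 16p, so p = 10.13.
Substituting into AD, y = 1537.88.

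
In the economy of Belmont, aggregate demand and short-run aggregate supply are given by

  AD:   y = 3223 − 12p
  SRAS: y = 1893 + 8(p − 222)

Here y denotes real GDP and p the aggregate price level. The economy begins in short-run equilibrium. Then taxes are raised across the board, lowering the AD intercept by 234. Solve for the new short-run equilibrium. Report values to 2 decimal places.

p = 143.60, y = 1265.80

This is a negative demand shock: AD shifts left.
New AD: y = 2989 − 12p.
SRAS can be written y = 117 + 8p.
Set AD = SRAS: 2989 − 12p = 117 + 8p, so 2872 = 20p and p = 143.60.
Substituting into AD, y = 1265.80.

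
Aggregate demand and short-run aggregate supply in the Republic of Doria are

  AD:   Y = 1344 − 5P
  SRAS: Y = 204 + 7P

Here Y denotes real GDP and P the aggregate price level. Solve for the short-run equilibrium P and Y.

Set AD = SRAS: 1344 − 5P = 204 + 7P, so 1140 = 12P and P = 95.
Then Y = 1344 − 5·95 = 869.

P = 95, Y = 869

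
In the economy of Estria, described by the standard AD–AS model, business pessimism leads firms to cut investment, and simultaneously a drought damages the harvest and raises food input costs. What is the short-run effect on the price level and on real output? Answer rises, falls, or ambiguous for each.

Price level: ambiguous; output: falls

The first event is a negative demand shock: AD shifts left, which by itself pushes P down and Y down.
The second is an adverse supply shock: SRAS shifts left, which by itself pushes P up and Y down.
The two shocks push P in opposite directions, so the effect on P is ambiguous. Both shocks push Y down, so Y falls.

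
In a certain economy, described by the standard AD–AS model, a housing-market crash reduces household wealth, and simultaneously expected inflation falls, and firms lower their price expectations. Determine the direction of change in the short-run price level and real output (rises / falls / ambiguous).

Price level: falls; output: ambiguous

The first event is a negative demand shock: AD shifts left, which by itself pushes P down and Y down.
The second is a favourable supply shock: SRAS shifts right, which by itself pushes P down and Y up.
Both shocks push P down, so P falls. The two shocks push Y in opposite directions, so the effect on Y is ambiguous.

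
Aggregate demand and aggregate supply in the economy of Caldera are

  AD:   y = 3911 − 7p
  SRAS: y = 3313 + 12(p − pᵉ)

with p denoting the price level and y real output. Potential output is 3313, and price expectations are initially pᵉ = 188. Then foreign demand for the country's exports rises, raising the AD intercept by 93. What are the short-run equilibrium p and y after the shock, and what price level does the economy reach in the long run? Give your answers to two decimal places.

Short run: p = 155.11, y = 2918.26. Long run: p = 98.71.

AD shifts right: new AD is y = 4004 − 7p. With pᵉ = 188, SRAS is y = 1057 + 12p.
Short run: 4004 − 7p = 1057 + 12p gives 2947 = 19p, so p = 155.11 and y = 4004 − 7p = 2918.26.
y = 2918.26 is below potential 3313; expectations adjust and SRAS shifts right until y = 3313.
Long run: on the new AD curve, 3313 = 4004 − 7p gives p = 98.71.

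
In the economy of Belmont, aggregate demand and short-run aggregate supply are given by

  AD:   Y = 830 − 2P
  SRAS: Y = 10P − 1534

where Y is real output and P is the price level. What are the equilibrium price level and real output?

P = 197, Y = 436

Set AD = SRAS: 830 − 2P = 10P − 1534, so 2364 = 12P and P = 197.
Then Y = 830 − 2·197 = 436.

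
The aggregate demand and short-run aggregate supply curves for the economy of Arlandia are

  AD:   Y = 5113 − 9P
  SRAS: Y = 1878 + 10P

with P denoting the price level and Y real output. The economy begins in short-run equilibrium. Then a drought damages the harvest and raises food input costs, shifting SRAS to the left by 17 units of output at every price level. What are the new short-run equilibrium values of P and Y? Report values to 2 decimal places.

P = 171.16, Y = 3572.58

This is a negative supply shock: SRAS shifts left.
New SRAS: Y = 1861 + 10P.
Set AD = SRAS: 5113 − 9P = 1861 + 10P, so 3252 = 19P and P = 171.16.
Substituting into AD, Y = 3572.58.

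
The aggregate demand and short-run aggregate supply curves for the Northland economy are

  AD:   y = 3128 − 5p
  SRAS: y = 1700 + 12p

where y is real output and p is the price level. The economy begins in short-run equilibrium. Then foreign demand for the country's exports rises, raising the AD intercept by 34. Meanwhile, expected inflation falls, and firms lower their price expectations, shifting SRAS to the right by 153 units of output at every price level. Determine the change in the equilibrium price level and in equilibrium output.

After both shocks: AD is y = 3162 − 5p and SRAS is y = 1853 + 12p.
Setting them equal: 1309 = 17p, so p = 77.
y = 3162 − 5·77 = 2777.
Initially p = 84, y = 2708, so Δp = -7 and Δy = +69.

Δp = -7, Δy = +69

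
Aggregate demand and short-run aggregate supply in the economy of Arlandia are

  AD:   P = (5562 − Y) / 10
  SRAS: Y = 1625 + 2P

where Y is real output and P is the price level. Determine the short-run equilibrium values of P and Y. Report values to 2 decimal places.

P = 328.08, Y = 2281.17

Rearrange AD to Y = 5562 − 10P.
Set AD = SRAS: 5562 − 10P = 1625 + 2P, so 3937 = 12P and P = 328.08.
Substituting into AD, Y = 5562 − 10P = 2281.17.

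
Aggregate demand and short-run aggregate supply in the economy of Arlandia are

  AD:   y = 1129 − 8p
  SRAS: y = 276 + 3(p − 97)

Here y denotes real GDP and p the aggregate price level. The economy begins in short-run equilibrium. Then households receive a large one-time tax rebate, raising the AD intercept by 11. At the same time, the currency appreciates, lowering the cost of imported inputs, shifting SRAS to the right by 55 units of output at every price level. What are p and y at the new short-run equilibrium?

p = 100, y = 340

After both shocks: AD is y = 1140 − 8p and SRAS is y = 40 + 3p.
Setting them equal: 1100 = 11p, so p = 100.
y = 1140 − 8·100 = 340.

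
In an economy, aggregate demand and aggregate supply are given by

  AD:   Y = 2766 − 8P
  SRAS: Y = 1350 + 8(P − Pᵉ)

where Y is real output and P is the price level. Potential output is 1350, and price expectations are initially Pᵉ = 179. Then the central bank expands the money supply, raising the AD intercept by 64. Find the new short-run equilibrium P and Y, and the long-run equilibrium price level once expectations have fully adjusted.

Short run: P = 182, Y = 1374. Long run: P = 185.

AD shifts right: new AD is Y = 2830 − 8P. With Pᵉ = 179, SRAS is Y = 8P − 82.
Short run: 2830 − 8P = 8P − 82 gives 2912 = 16P, so P = 182 and Y = 2830 − 8·182 = 1374.
Y = 1374 is above potential 1350; expectations adjust and SRAS shifts left until Y = 1350.
Long run: on the new AD curve, 1350 = 2830 − 8P gives P = 185.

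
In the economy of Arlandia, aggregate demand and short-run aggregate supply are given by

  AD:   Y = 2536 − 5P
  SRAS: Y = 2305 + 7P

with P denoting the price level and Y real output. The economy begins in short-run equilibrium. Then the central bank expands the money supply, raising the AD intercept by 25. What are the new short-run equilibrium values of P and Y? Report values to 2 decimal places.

This is a positive demand shock: AD shifts right.
New AD: Y = 2561 − 5P.
Set AD = SRAS: 2561 − 5P = 2305 + 7P, so 256 = 12P and P = 21.33.
Substituting into AD, Y = 2454.33.

P = 21.33, Y = 2454.33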